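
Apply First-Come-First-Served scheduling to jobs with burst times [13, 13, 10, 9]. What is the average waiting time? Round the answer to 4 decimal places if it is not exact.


FCFS order (as given): [13, 13, 10, 9]
Waiting times:
  Job 1: wait = 0
  Job 2: wait = 13
  Job 3: wait = 26
  Job 4: wait = 36
Sum of waiting times = 75
Average waiting time = 75/4 = 18.75

18.75


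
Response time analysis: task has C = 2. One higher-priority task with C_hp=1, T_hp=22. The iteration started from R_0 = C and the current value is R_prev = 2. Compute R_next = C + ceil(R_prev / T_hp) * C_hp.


R_next = C + ceil(R_prev / T_hp) * C_hp
ceil(2 / 22) = ceil(0.0909) = 1
Interference = 1 * 1 = 1
R_next = 2 + 1 = 3

3


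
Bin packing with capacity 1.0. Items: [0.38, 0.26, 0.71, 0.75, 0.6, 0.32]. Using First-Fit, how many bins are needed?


Place items sequentially using First-Fit:
  Item 0.38 -> new Bin 1
  Item 0.26 -> Bin 1 (now 0.64)
  Item 0.71 -> new Bin 2
  Item 0.75 -> new Bin 3
  Item 0.6 -> new Bin 4
  Item 0.32 -> Bin 1 (now 0.96)
Total bins used = 4

4


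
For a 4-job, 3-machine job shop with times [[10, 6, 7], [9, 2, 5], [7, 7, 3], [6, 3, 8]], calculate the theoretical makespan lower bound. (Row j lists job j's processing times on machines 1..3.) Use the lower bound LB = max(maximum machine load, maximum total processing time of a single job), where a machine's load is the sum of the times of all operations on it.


Machine loads:
  Machine 1: 10 + 9 + 7 + 6 = 32
  Machine 2: 6 + 2 + 7 + 3 = 18
  Machine 3: 7 + 5 + 3 + 8 = 23
Max machine load = 32
Job totals:
  Job 1: 23
  Job 2: 16
  Job 3: 17
  Job 4: 17
Max job total = 23
Lower bound = max(32, 23) = 32

32


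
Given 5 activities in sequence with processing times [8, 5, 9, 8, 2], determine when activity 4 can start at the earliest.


Activity 4 starts after activities 1 through 3 complete.
Predecessor durations: [8, 5, 9]
ES = 8 + 5 + 9 = 22

22


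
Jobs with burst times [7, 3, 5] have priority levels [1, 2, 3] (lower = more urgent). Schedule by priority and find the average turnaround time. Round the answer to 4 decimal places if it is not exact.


Sort by priority (ascending = highest first):
Order: [(1, 7), (2, 3), (3, 5)]
Completion times:
  Priority 1, burst=7, C=7
  Priority 2, burst=3, C=10
  Priority 3, burst=5, C=15
Average turnaround = 32/3 = 10.6667

10.6667


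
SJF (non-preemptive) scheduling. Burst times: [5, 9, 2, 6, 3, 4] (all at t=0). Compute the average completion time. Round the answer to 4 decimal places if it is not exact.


SJF order (ascending): [2, 3, 4, 5, 6, 9]
Completion times:
  Job 1: burst=2, C=2
  Job 2: burst=3, C=5
  Job 3: burst=4, C=9
  Job 4: burst=5, C=14
  Job 5: burst=6, C=20
  Job 6: burst=9, C=29
Average completion = 79/6 = 13.1667

13.1667


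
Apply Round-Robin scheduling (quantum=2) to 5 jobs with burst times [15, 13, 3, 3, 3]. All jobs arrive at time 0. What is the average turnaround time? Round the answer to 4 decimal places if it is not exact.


Time quantum = 2
Execution trace:
  J1 runs 2 units, time = 2
  J2 runs 2 units, time = 4
  J3 runs 2 units, time = 6
  J4 runs 2 units, time = 8
  J5 runs 2 units, time = 10
  J1 runs 2 units, time = 12
  J2 runs 2 units, time = 14
  J3 runs 1 units, time = 15
  J4 runs 1 units, time = 16
  J5 runs 1 units, time = 17
  J1 runs 2 units, time = 19
  J2 runs 2 units, time = 21
  J1 runs 2 units, time = 23
  J2 runs 2 units, time = 25
  J1 runs 2 units, time = 27
  J2 runs 2 units, time = 29
  J1 runs 2 units, time = 31
  J2 runs 2 units, time = 33
  J1 runs 2 units, time = 35
  J2 runs 1 units, time = 36
  J1 runs 1 units, time = 37
Finish times: [37, 36, 15, 16, 17]
Average turnaround = 121/5 = 24.2

24.2


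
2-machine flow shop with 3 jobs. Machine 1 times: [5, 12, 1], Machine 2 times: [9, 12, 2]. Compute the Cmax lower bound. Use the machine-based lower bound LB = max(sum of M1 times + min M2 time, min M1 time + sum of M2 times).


LB1 = sum(M1 times) + min(M2 times) = 18 + 2 = 20
LB2 = min(M1 times) + sum(M2 times) = 1 + 23 = 24
Lower bound = max(LB1, LB2) = max(20, 24) = 24

24


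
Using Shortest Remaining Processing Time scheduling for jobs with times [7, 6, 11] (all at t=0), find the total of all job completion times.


Since all jobs arrive at t=0, SRPT equals SPT ordering.
SPT order: [6, 7, 11]
Completion times:
  Job 1: p=6, C=6
  Job 2: p=7, C=13
  Job 3: p=11, C=24
Total completion time = 6 + 13 + 24 = 43

43


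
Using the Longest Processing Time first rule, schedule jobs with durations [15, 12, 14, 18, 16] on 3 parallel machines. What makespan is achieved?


Sort jobs in decreasing order (LPT): [18, 16, 15, 14, 12]
Assign each job to the least loaded machine:
  Machine 1: jobs [18], load = 18
  Machine 2: jobs [16, 12], load = 28
  Machine 3: jobs [15, 14], load = 29
Makespan = max load = 29

29


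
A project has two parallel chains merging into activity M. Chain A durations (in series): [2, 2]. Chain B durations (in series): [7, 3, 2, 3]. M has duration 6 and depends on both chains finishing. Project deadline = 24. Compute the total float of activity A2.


Forward pass: ES(A2) = sum of predecessors on chain A = 2
EF = ES + duration = 2 + 2 = 4
Backward pass: LF(M) = deadline = 24; LS(M) = 24 - 6 = 18
LF(A2) = LS(M) - sum(successors on chain A) = 18 - 0 = 18
LS = LF - duration = 18 - 2 = 16
Total float = LS - ES = 16 - 2 = 14

14


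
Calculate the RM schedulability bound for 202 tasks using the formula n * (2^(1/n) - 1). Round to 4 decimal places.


Compute 2^(1/202) = 1.0034373158
Subtract 1: 1.0034373158 - 1 = 0.0034373158
Multiply by n: 202 * 0.0034373158 = 0.6943377916
Round to 4 dp: 0.6943

0.6943


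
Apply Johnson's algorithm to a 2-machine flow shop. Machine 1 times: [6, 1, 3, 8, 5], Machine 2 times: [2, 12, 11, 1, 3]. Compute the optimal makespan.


Apply Johnson's rule:
  Group 1 (a <= b): [(2, 1, 12), (3, 3, 11)]
  Group 2 (a > b): [(5, 5, 3), (1, 6, 2), (4, 8, 1)]
Optimal job order: [2, 3, 5, 1, 4]
Schedule:
  Job 2: M1 done at 1, M2 done at 13
  Job 3: M1 done at 4, M2 done at 24
  Job 5: M1 done at 9, M2 done at 27
  Job 1: M1 done at 15, M2 done at 29
  Job 4: M1 done at 23, M2 done at 30
Makespan = 30

30


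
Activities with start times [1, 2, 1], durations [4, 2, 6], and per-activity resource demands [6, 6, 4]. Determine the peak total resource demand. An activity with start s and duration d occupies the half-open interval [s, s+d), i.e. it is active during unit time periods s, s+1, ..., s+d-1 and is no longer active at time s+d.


Each activity i is active on [start_i, start_i + duration_i).
Compute total resource usage per time slot:
  t=0: active resources = [], total = 0
  t=1: active resources = [6, 4], total = 10
  t=2: active resources = [6, 6, 4], total = 16
  t=3: active resources = [6, 6, 4], total = 16
  t=4: active resources = [6, 4], total = 10
  t=5: active resources = [4], total = 4
  t=6: active resources = [4], total = 4
Peak resource demand = 16

16


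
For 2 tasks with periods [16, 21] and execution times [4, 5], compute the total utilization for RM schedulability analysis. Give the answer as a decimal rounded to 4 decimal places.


Compute individual utilizations (exact fractions):
  Task 1: C/T = 4/16 = 1/4 (approx. 0.25)
  Task 2: C/T = 5/21 (approx. 0.2381)
Total utilization U = 1/4 + 5/21 = 41/84
Rounded to 4 decimal places: U = 0.4881
RM (Liu & Layland) bound for 2 tasks = 0.828427; compare with U = 41/84 (approx. 0.488095)
U <= bound, so schedulable by RM sufficient condition.

0.4881


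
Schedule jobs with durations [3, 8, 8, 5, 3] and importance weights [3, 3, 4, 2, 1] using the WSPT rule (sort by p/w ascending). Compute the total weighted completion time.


Compute p/w ratios and sort ascending (WSPT): [(3, 3), (8, 4), (5, 2), (8, 3), (3, 1)]
Compute weighted completion times:
  Job (p=3,w=3): C=3, w*C=3*3=9
  Job (p=8,w=4): C=11, w*C=4*11=44
  Job (p=5,w=2): C=16, w*C=2*16=32
  Job (p=8,w=3): C=24, w*C=3*24=72
  Job (p=3,w=1): C=27, w*C=1*27=27
Total weighted completion time = 184

184


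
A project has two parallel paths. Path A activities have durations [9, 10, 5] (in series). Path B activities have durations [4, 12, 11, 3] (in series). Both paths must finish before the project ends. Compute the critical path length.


Path A total = 9 + 10 + 5 = 24
Path B total = 4 + 12 + 11 + 3 = 30
Critical path = longest path = max(24, 30) = 30

30


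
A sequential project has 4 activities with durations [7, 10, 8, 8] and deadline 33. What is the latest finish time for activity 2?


LF(activity 2) = deadline - sum of successor durations
Successors: activities 3 through 4 with durations [8, 8]
Sum of successor durations = 16
LF = 33 - 16 = 17

17


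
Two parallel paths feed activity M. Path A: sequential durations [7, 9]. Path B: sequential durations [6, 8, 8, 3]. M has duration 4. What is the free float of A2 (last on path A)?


ES(A2) = sum of predecessors on chain A = 7
EF(A2) = ES + duration = 7 + 9 = 16
Successor of A2 is M. ES(M) = max(sum(A), sum(B)) = max(16, 25) = 25
Free float = ES(successor) - EF(current) = 25 - 16 = 9

9


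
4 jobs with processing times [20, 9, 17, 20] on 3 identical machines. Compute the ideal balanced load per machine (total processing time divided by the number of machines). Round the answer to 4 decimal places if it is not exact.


Total processing time = 20 + 9 + 17 + 20 = 66
Number of machines = 3
Ideal balanced load = 66 / 3 = 22.0

22.0


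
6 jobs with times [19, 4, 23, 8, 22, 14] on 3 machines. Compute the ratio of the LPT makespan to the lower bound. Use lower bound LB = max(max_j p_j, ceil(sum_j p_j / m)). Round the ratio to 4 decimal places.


LPT order: [23, 22, 19, 14, 8, 4]
Machine loads after assignment: [27, 30, 33]
LPT makespan = 33
Lower bound = max(max_job, ceil(total/3)) = max(23, 30) = 30
Ratio = 33 / 30 = 1.1

1.1


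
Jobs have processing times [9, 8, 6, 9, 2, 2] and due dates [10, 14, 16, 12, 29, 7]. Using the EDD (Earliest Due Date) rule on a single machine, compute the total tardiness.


Sort by due date (EDD order): [(2, 7), (9, 10), (9, 12), (8, 14), (6, 16), (2, 29)]
Compute completion times and tardiness:
  Job 1: p=2, d=7, C=2, tardiness=max(0,2-7)=0
  Job 2: p=9, d=10, C=11, tardiness=max(0,11-10)=1
  Job 3: p=9, d=12, C=20, tardiness=max(0,20-12)=8
  Job 4: p=8, d=14, C=28, tardiness=max(0,28-14)=14
  Job 5: p=6, d=16, C=34, tardiness=max(0,34-16)=18
  Job 6: p=2, d=29, C=36, tardiness=max(0,36-29)=7
Total tardiness = 48

48


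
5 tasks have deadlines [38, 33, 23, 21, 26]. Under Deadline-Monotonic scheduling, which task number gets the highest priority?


Sort tasks by relative deadline (ascending):
  Task 4: deadline = 21
  Task 3: deadline = 23
  Task 5: deadline = 26
  Task 2: deadline = 33
  Task 1: deadline = 38
Priority order (highest first): [4, 3, 5, 2, 1]
Highest priority task = 4

4


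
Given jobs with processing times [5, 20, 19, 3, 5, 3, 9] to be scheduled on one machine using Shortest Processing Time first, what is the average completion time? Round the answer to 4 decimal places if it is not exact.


Sort jobs by processing time (SPT order): [3, 3, 5, 5, 9, 19, 20]
Compute completion times sequentially:
  Job 1: processing = 3, completes at 3
  Job 2: processing = 3, completes at 6
  Job 3: processing = 5, completes at 11
  Job 4: processing = 5, completes at 16
  Job 5: processing = 9, completes at 25
  Job 6: processing = 19, completes at 44
  Job 7: processing = 20, completes at 64
Sum of completion times = 169
Average completion time = 169/7 = 24.1429

24.1429


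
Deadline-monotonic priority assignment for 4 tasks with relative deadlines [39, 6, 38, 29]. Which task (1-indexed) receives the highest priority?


Sort tasks by relative deadline (ascending):
  Task 2: deadline = 6
  Task 4: deadline = 29
  Task 3: deadline = 38
  Task 1: deadline = 39
Priority order (highest first): [2, 4, 3, 1]
Highest priority task = 2

2


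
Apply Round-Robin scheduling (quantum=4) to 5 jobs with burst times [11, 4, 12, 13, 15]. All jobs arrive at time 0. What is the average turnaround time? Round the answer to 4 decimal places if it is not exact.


Time quantum = 4
Execution trace:
  J1 runs 4 units, time = 4
  J2 runs 4 units, time = 8
  J3 runs 4 units, time = 12
  J4 runs 4 units, time = 16
  J5 runs 4 units, time = 20
  J1 runs 4 units, time = 24
  J3 runs 4 units, time = 28
  J4 runs 4 units, time = 32
  J5 runs 4 units, time = 36
  J1 runs 3 units, time = 39
  J3 runs 4 units, time = 43
  J4 runs 4 units, time = 47
  J5 runs 4 units, time = 51
  J4 runs 1 units, time = 52
  J5 runs 3 units, time = 55
Finish times: [39, 8, 43, 52, 55]
Average turnaround = 197/5 = 39.4

39.4


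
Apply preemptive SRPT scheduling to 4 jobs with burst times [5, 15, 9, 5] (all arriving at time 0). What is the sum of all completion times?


Since all jobs arrive at t=0, SRPT equals SPT ordering.
SPT order: [5, 5, 9, 15]
Completion times:
  Job 1: p=5, C=5
  Job 2: p=5, C=10
  Job 3: p=9, C=19
  Job 4: p=15, C=34
Total completion time = 5 + 10 + 19 + 34 = 68

68


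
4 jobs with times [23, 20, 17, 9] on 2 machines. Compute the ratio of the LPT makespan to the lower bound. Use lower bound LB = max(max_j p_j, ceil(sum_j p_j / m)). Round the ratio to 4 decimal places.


LPT order: [23, 20, 17, 9]
Machine loads after assignment: [32, 37]
LPT makespan = 37
Lower bound = max(max_job, ceil(total/2)) = max(23, 35) = 35
Ratio = 37 / 35 = 1.0571

1.0571


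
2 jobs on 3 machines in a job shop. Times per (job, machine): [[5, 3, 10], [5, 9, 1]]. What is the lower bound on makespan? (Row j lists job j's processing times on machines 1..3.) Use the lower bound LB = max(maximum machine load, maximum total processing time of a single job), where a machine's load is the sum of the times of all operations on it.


Machine loads:
  Machine 1: 5 + 5 = 10
  Machine 2: 3 + 9 = 12
  Machine 3: 10 + 1 = 11
Max machine load = 12
Job totals:
  Job 1: 18
  Job 2: 15
Max job total = 18
Lower bound = max(12, 18) = 18

18


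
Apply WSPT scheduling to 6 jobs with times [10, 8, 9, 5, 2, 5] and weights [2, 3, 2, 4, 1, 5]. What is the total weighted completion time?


Compute p/w ratios and sort ascending (WSPT): [(5, 5), (5, 4), (2, 1), (8, 3), (9, 2), (10, 2)]
Compute weighted completion times:
  Job (p=5,w=5): C=5, w*C=5*5=25
  Job (p=5,w=4): C=10, w*C=4*10=40
  Job (p=2,w=1): C=12, w*C=1*12=12
  Job (p=8,w=3): C=20, w*C=3*20=60
  Job (p=9,w=2): C=29, w*C=2*29=58
  Job (p=10,w=2): C=39, w*C=2*39=78
Total weighted completion time = 273

273


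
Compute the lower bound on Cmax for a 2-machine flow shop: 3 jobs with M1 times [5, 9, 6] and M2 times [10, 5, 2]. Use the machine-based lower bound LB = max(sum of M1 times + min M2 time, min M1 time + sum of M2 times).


LB1 = sum(M1 times) + min(M2 times) = 20 + 2 = 22
LB2 = min(M1 times) + sum(M2 times) = 5 + 17 = 22
Lower bound = max(LB1, LB2) = max(22, 22) = 22

22


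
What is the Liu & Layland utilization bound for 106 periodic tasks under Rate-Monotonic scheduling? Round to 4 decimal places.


Compute 2^(1/106) = 1.0065605511
Subtract 1: 1.0065605511 - 1 = 0.0065605511
Multiply by n: 106 * 0.0065605511 = 0.6954184166
Round to 4 dp: 0.6954

0.6954


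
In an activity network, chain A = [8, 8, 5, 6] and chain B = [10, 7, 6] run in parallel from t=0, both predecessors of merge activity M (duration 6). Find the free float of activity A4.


ES(A4) = sum of predecessors on chain A = 21
EF(A4) = ES + duration = 21 + 6 = 27
Successor of A4 is M. ES(M) = max(sum(A), sum(B)) = max(27, 23) = 27
Free float = ES(successor) - EF(current) = 27 - 27 = 0

0


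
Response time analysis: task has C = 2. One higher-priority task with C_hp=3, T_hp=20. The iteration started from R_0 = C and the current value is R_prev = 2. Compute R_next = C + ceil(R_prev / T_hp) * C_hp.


R_next = C + ceil(R_prev / T_hp) * C_hp
ceil(2 / 20) = ceil(0.1) = 1
Interference = 1 * 3 = 3
R_next = 2 + 3 = 5

5


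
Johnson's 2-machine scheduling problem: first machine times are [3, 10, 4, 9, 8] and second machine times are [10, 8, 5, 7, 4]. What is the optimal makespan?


Apply Johnson's rule:
  Group 1 (a <= b): [(1, 3, 10), (3, 4, 5)]
  Group 2 (a > b): [(2, 10, 8), (4, 9, 7), (5, 8, 4)]
Optimal job order: [1, 3, 2, 4, 5]
Schedule:
  Job 1: M1 done at 3, M2 done at 13
  Job 3: M1 done at 7, M2 done at 18
  Job 2: M1 done at 17, M2 done at 26
  Job 4: M1 done at 26, M2 done at 33
  Job 5: M1 done at 34, M2 done at 38
Makespan = 38

38


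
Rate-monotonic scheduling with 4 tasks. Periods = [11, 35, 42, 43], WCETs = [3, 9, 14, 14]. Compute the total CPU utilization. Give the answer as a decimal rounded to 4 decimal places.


Compute individual utilizations (exact fractions):
  Task 1: C/T = 3/11 (approx. 0.2727)
  Task 2: C/T = 9/35 (approx. 0.2571)
  Task 3: C/T = 14/42 = 1/3 (approx. 0.3333)
  Task 4: C/T = 14/43 (approx. 0.3256)
Total utilization U = 3/11 + 9/35 + 1/3 + 14/43 = 59041/49665
Rounded to 4 decimal places: U = 1.1888
RM (Liu & Layland) bound for 4 tasks = 0.756828; compare with U = 59041/49665 (approx. 1.188785)
U > 1, so the task set is not schedulable (processor overloaded).

1.1888


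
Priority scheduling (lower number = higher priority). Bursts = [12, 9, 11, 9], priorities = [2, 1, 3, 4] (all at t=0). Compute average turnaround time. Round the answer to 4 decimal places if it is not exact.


Sort by priority (ascending = highest first):
Order: [(1, 9), (2, 12), (3, 11), (4, 9)]
Completion times:
  Priority 1, burst=9, C=9
  Priority 2, burst=12, C=21
  Priority 3, burst=11, C=32
  Priority 4, burst=9, C=41
Average turnaround = 103/4 = 25.75

25.75


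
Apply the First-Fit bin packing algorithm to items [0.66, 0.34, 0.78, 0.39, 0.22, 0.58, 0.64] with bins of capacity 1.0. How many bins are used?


Place items sequentially using First-Fit:
  Item 0.66 -> new Bin 1
  Item 0.34 -> Bin 1 (now 1.0)
  Item 0.78 -> new Bin 2
  Item 0.39 -> new Bin 3
  Item 0.22 -> Bin 2 (now 1.0)
  Item 0.58 -> Bin 3 (now 0.97)
  Item 0.64 -> new Bin 4
Total bins used = 4

4


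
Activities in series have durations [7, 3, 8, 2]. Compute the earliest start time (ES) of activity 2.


Activity 2 starts after activities 1 through 1 complete.
Predecessor durations: [7]
ES = 7 = 7

7


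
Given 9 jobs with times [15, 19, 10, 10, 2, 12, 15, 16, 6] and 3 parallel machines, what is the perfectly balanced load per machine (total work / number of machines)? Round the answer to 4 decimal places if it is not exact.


Total processing time = 15 + 19 + 10 + 10 + 2 + 12 + 15 + 16 + 6 = 105
Number of machines = 3
Ideal balanced load = 105 / 3 = 35.0

35.0


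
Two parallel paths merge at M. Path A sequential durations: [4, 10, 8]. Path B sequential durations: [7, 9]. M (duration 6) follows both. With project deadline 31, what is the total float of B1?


Forward pass: ES(B1) = sum of predecessors on chain B = 0
EF = ES + duration = 0 + 7 = 7
Backward pass: LF(M) = deadline = 31; LS(M) = 31 - 6 = 25
LF(B1) = LS(M) - sum(successors on chain B) = 25 - 9 = 16
LS = LF - duration = 16 - 7 = 9
Total float = LS - ES = 9 - 0 = 9

9


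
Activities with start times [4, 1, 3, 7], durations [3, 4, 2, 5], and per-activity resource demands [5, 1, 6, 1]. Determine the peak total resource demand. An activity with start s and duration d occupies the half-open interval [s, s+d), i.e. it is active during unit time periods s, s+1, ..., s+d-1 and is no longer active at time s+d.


Each activity i is active on [start_i, start_i + duration_i).
Compute total resource usage per time slot:
  t=0: active resources = [], total = 0
  t=1: active resources = [1], total = 1
  t=2: active resources = [1], total = 1
  t=3: active resources = [1, 6], total = 7
  t=4: active resources = [5, 1, 6], total = 12
  t=5: active resources = [5], total = 5
  t=6: active resources = [5], total = 5
  t=7: active resources = [1], total = 1
  t=8: active resources = [1], total = 1
  t=9: active resources = [1], total = 1
  t=10: active resources = [1], total = 1
  t=11: active resources = [1], total = 1
Peak resource demand = 12

12


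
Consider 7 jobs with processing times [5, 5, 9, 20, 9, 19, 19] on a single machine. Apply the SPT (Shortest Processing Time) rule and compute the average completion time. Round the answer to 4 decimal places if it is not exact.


Sort jobs by processing time (SPT order): [5, 5, 9, 9, 19, 19, 20]
Compute completion times sequentially:
  Job 1: processing = 5, completes at 5
  Job 2: processing = 5, completes at 10
  Job 3: processing = 9, completes at 19
  Job 4: processing = 9, completes at 28
  Job 5: processing = 19, completes at 47
  Job 6: processing = 19, completes at 66
  Job 7: processing = 20, completes at 86
Sum of completion times = 261
Average completion time = 261/7 = 37.2857

37.2857


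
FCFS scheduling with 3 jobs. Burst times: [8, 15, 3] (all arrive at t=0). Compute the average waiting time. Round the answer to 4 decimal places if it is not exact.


FCFS order (as given): [8, 15, 3]
Waiting times:
  Job 1: wait = 0
  Job 2: wait = 8
  Job 3: wait = 23
Sum of waiting times = 31
Average waiting time = 31/3 = 10.3333

10.3333


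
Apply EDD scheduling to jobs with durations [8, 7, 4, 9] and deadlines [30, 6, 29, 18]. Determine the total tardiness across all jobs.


Sort by due date (EDD order): [(7, 6), (9, 18), (4, 29), (8, 30)]
Compute completion times and tardiness:
  Job 1: p=7, d=6, C=7, tardiness=max(0,7-6)=1
  Job 2: p=9, d=18, C=16, tardiness=max(0,16-18)=0
  Job 3: p=4, d=29, C=20, tardiness=max(0,20-29)=0
  Job 4: p=8, d=30, C=28, tardiness=max(0,28-30)=0
Total tardiness = 1

1


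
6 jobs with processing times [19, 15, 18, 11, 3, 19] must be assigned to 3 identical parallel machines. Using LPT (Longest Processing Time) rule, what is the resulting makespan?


Sort jobs in decreasing order (LPT): [19, 19, 18, 15, 11, 3]
Assign each job to the least loaded machine:
  Machine 1: jobs [19, 11], load = 30
  Machine 2: jobs [19, 3], load = 22
  Machine 3: jobs [18, 15], load = 33
Makespan = max load = 33

33


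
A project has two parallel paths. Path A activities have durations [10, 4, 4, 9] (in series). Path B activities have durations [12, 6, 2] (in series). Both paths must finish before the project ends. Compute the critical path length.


Path A total = 10 + 4 + 4 + 9 = 27
Path B total = 12 + 6 + 2 = 20
Critical path = longest path = max(27, 20) = 27

27


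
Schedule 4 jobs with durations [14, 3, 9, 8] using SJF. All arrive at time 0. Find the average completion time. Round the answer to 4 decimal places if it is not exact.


SJF order (ascending): [3, 8, 9, 14]
Completion times:
  Job 1: burst=3, C=3
  Job 2: burst=8, C=11
  Job 3: burst=9, C=20
  Job 4: burst=14, C=34
Average completion = 68/4 = 17.0

17.0


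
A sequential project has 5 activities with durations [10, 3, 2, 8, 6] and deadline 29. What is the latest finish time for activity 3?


LF(activity 3) = deadline - sum of successor durations
Successors: activities 4 through 5 with durations [8, 6]
Sum of successor durations = 14
LF = 29 - 14 = 15

15


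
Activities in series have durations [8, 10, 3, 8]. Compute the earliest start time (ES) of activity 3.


Activity 3 starts after activities 1 through 2 complete.
Predecessor durations: [8, 10]
ES = 8 + 10 = 18

18


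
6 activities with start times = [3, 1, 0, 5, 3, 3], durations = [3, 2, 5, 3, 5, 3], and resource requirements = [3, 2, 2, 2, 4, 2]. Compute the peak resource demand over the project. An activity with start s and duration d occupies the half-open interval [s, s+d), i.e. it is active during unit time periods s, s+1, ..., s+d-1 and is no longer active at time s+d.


Each activity i is active on [start_i, start_i + duration_i).
Compute total resource usage per time slot:
  t=0: active resources = [2], total = 2
  t=1: active resources = [2, 2], total = 4
  t=2: active resources = [2, 2], total = 4
  t=3: active resources = [3, 2, 4, 2], total = 11
  t=4: active resources = [3, 2, 4, 2], total = 11
  t=5: active resources = [3, 2, 4, 2], total = 11
  t=6: active resources = [2, 4], total = 6
  t=7: active resources = [2, 4], total = 6
Peak resource demand = 11

11


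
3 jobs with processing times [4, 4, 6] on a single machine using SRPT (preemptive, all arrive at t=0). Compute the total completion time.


Since all jobs arrive at t=0, SRPT equals SPT ordering.
SPT order: [4, 4, 6]
Completion times:
  Job 1: p=4, C=4
  Job 2: p=4, C=8
  Job 3: p=6, C=14
Total completion time = 4 + 8 + 14 = 26

26


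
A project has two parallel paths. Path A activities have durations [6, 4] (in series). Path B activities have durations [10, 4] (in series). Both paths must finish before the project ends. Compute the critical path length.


Path A total = 6 + 4 = 10
Path B total = 10 + 4 = 14
Critical path = longest path = max(10, 14) = 14

14


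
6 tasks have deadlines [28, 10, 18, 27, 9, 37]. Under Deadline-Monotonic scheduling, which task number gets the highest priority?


Sort tasks by relative deadline (ascending):
  Task 5: deadline = 9
  Task 2: deadline = 10
  Task 3: deadline = 18
  Task 4: deadline = 27
  Task 1: deadline = 28
  Task 6: deadline = 37
Priority order (highest first): [5, 2, 3, 4, 1, 6]
Highest priority task = 5

5


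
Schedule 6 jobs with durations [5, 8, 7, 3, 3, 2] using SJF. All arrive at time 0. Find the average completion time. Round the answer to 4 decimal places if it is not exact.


SJF order (ascending): [2, 3, 3, 5, 7, 8]
Completion times:
  Job 1: burst=2, C=2
  Job 2: burst=3, C=5
  Job 3: burst=3, C=8
  Job 4: burst=5, C=13
  Job 5: burst=7, C=20
  Job 6: burst=8, C=28
Average completion = 76/6 = 12.6667

12.6667


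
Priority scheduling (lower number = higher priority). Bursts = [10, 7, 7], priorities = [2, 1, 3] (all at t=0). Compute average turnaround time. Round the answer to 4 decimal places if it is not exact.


Sort by priority (ascending = highest first):
Order: [(1, 7), (2, 10), (3, 7)]
Completion times:
  Priority 1, burst=7, C=7
  Priority 2, burst=10, C=17
  Priority 3, burst=7, C=24
Average turnaround = 48/3 = 16.0

16.0


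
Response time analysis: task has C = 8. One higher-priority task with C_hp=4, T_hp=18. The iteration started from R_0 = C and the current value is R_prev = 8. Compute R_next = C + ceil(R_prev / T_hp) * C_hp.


R_next = C + ceil(R_prev / T_hp) * C_hp
ceil(8 / 18) = ceil(0.4444) = 1
Interference = 1 * 4 = 4
R_next = 8 + 4 = 12

12


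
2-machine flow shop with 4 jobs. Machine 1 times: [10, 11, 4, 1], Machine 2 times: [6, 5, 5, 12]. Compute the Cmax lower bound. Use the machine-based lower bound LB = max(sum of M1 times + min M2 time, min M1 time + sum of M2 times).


LB1 = sum(M1 times) + min(M2 times) = 26 + 5 = 31
LB2 = min(M1 times) + sum(M2 times) = 1 + 28 = 29
Lower bound = max(LB1, LB2) = max(31, 29) = 31

31


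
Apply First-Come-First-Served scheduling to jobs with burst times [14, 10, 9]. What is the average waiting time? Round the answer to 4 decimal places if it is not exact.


FCFS order (as given): [14, 10, 9]
Waiting times:
  Job 1: wait = 0
  Job 2: wait = 14
  Job 3: wait = 24
Sum of waiting times = 38
Average waiting time = 38/3 = 12.6667

12.6667


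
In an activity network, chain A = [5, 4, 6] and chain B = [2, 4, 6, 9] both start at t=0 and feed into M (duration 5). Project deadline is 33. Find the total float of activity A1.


Forward pass: ES(A1) = sum of predecessors on chain A = 0
EF = ES + duration = 0 + 5 = 5
Backward pass: LF(M) = deadline = 33; LS(M) = 33 - 5 = 28
LF(A1) = LS(M) - sum(successors on chain A) = 28 - 10 = 18
LS = LF - duration = 18 - 5 = 13
Total float = LS - ES = 13 - 0 = 13

13


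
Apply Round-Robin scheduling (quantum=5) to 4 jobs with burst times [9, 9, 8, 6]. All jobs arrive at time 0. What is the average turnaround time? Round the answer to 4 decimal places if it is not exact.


Time quantum = 5
Execution trace:
  J1 runs 5 units, time = 5
  J2 runs 5 units, time = 10
  J3 runs 5 units, time = 15
  J4 runs 5 units, time = 20
  J1 runs 4 units, time = 24
  J2 runs 4 units, time = 28
  J3 runs 3 units, time = 31
  J4 runs 1 units, time = 32
Finish times: [24, 28, 31, 32]
Average turnaround = 115/4 = 28.75

28.75


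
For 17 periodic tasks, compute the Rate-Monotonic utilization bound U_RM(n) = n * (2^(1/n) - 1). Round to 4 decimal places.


Compute 2^(1/17) = 1.0416160107
Subtract 1: 1.0416160107 - 1 = 0.0416160107
Multiply by n: 17 * 0.0416160107 = 0.7074721819
Round to 4 dp: 0.7075

0.7075


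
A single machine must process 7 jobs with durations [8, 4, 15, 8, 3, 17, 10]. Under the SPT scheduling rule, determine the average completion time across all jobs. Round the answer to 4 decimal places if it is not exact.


Sort jobs by processing time (SPT order): [3, 4, 8, 8, 10, 15, 17]
Compute completion times sequentially:
  Job 1: processing = 3, completes at 3
  Job 2: processing = 4, completes at 7
  Job 3: processing = 8, completes at 15
  Job 4: processing = 8, completes at 23
  Job 5: processing = 10, completes at 33
  Job 6: processing = 15, completes at 48
  Job 7: processing = 17, completes at 65
Sum of completion times = 194
Average completion time = 194/7 = 27.7143

27.7143


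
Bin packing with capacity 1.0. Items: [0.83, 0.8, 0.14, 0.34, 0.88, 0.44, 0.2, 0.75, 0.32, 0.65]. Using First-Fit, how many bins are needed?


Place items sequentially using First-Fit:
  Item 0.83 -> new Bin 1
  Item 0.8 -> new Bin 2
  Item 0.14 -> Bin 1 (now 0.97)
  Item 0.34 -> new Bin 3
  Item 0.88 -> new Bin 4
  Item 0.44 -> Bin 3 (now 0.78)
  Item 0.2 -> Bin 2 (now 1.0)
  Item 0.75 -> new Bin 5
  Item 0.32 -> new Bin 6
  Item 0.65 -> Bin 6 (now 0.97)
Total bins used = 6

6


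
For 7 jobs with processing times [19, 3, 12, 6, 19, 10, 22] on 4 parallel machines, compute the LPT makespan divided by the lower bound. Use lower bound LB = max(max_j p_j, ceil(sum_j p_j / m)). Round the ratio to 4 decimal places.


LPT order: [22, 19, 19, 12, 10, 6, 3]
Machine loads after assignment: [22, 25, 22, 22]
LPT makespan = 25
Lower bound = max(max_job, ceil(total/4)) = max(22, 23) = 23
Ratio = 25 / 23 = 1.087

1.087


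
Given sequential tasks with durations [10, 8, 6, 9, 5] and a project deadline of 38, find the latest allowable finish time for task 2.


LF(activity 2) = deadline - sum of successor durations
Successors: activities 3 through 5 with durations [6, 9, 5]
Sum of successor durations = 20
LF = 38 - 20 = 18

18


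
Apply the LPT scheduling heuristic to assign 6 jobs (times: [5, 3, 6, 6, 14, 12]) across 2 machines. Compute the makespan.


Sort jobs in decreasing order (LPT): [14, 12, 6, 6, 5, 3]
Assign each job to the least loaded machine:
  Machine 1: jobs [14, 6, 3], load = 23
  Machine 2: jobs [12, 6, 5], load = 23
Makespan = max load = 23

23


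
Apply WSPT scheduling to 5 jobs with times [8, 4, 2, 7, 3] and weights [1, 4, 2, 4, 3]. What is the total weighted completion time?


Compute p/w ratios and sort ascending (WSPT): [(4, 4), (2, 2), (3, 3), (7, 4), (8, 1)]
Compute weighted completion times:
  Job (p=4,w=4): C=4, w*C=4*4=16
  Job (p=2,w=2): C=6, w*C=2*6=12
  Job (p=3,w=3): C=9, w*C=3*9=27
  Job (p=7,w=4): C=16, w*C=4*16=64
  Job (p=8,w=1): C=24, w*C=1*24=24
Total weighted completion time = 143

143


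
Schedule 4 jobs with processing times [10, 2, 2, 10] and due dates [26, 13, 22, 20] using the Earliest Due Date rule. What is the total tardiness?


Sort by due date (EDD order): [(2, 13), (10, 20), (2, 22), (10, 26)]
Compute completion times and tardiness:
  Job 1: p=2, d=13, C=2, tardiness=max(0,2-13)=0
  Job 2: p=10, d=20, C=12, tardiness=max(0,12-20)=0
  Job 3: p=2, d=22, C=14, tardiness=max(0,14-22)=0
  Job 4: p=10, d=26, C=24, tardiness=max(0,24-26)=0
Total tardiness = 0

0


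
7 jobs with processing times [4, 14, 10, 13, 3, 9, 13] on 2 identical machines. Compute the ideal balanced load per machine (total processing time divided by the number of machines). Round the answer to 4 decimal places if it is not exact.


Total processing time = 4 + 14 + 10 + 13 + 3 + 9 + 13 = 66
Number of machines = 2
Ideal balanced load = 66 / 2 = 33.0

33.0


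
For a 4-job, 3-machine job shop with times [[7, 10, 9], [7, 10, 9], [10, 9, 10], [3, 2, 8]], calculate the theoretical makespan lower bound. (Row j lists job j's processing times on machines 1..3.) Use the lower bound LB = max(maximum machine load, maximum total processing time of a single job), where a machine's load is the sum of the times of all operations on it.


Machine loads:
  Machine 1: 7 + 7 + 10 + 3 = 27
  Machine 2: 10 + 10 + 9 + 2 = 31
  Machine 3: 9 + 9 + 10 + 8 = 36
Max machine load = 36
Job totals:
  Job 1: 26
  Job 2: 26
  Job 3: 29
  Job 4: 13
Max job total = 29
Lower bound = max(36, 29) = 36

36


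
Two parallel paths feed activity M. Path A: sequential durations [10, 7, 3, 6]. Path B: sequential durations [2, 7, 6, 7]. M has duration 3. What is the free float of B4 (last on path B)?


ES(B4) = sum of predecessors on chain B = 15
EF(B4) = ES + duration = 15 + 7 = 22
Successor of B4 is M. ES(M) = max(sum(A), sum(B)) = max(26, 22) = 26
Free float = ES(successor) - EF(current) = 26 - 22 = 4

4


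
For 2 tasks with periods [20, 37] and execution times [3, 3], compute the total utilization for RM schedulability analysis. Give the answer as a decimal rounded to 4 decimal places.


Compute individual utilizations (exact fractions):
  Task 1: C/T = 3/20 (approx. 0.15)
  Task 2: C/T = 3/37 (approx. 0.0811)
Total utilization U = 3/20 + 3/37 = 171/740
Rounded to 4 decimal places: U = 0.2311
RM (Liu & Layland) bound for 2 tasks = 0.828427; compare with U = 171/740 (approx. 0.231081)
U <= bound, so schedulable by RM sufficient condition.

0.2311


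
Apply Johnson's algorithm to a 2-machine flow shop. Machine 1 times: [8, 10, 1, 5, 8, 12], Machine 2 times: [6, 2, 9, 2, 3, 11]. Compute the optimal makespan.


Apply Johnson's rule:
  Group 1 (a <= b): [(3, 1, 9)]
  Group 2 (a > b): [(6, 12, 11), (1, 8, 6), (5, 8, 3), (2, 10, 2), (4, 5, 2)]
Optimal job order: [3, 6, 1, 5, 2, 4]
Schedule:
  Job 3: M1 done at 1, M2 done at 10
  Job 6: M1 done at 13, M2 done at 24
  Job 1: M1 done at 21, M2 done at 30
  Job 5: M1 done at 29, M2 done at 33
  Job 2: M1 done at 39, M2 done at 41
  Job 4: M1 done at 44, M2 done at 46
Makespan = 46

46


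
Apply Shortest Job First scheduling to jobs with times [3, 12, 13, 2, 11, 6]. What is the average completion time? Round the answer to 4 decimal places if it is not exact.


SJF order (ascending): [2, 3, 6, 11, 12, 13]
Completion times:
  Job 1: burst=2, C=2
  Job 2: burst=3, C=5
  Job 3: burst=6, C=11
  Job 4: burst=11, C=22
  Job 5: burst=12, C=34
  Job 6: burst=13, C=47
Average completion = 121/6 = 20.1667

20.1667


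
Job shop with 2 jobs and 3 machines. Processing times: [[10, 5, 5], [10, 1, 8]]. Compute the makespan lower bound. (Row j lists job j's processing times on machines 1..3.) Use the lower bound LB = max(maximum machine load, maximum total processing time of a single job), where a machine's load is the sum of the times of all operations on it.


Machine loads:
  Machine 1: 10 + 10 = 20
  Machine 2: 5 + 1 = 6
  Machine 3: 5 + 8 = 13
Max machine load = 20
Job totals:
  Job 1: 20
  Job 2: 19
Max job total = 20
Lower bound = max(20, 20) = 20

20


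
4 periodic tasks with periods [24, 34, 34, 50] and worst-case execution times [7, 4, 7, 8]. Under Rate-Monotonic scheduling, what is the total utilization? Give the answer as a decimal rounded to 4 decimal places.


Compute individual utilizations (exact fractions):
  Task 1: C/T = 7/24 (approx. 0.2917)
  Task 2: C/T = 4/34 = 2/17 (approx. 0.1176)
  Task 3: C/T = 7/34 (approx. 0.2059)
  Task 4: C/T = 8/50 = 4/25 (approx. 0.16)
Total utilization U = 7/24 + 2/17 + 7/34 + 4/25 = 7907/10200
Rounded to 4 decimal places: U = 0.7752
RM (Liu & Layland) bound for 4 tasks = 0.756828; compare with U = 7907/10200 (approx. 0.775196)
bound < U <= 1, so the RM sufficient condition is not met (inconclusive; an exact test such as response-time analysis is needed).

0.7752


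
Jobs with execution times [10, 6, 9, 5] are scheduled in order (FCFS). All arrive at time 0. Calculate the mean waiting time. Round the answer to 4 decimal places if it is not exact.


FCFS order (as given): [10, 6, 9, 5]
Waiting times:
  Job 1: wait = 0
  Job 2: wait = 10
  Job 3: wait = 16
  Job 4: wait = 25
Sum of waiting times = 51
Average waiting time = 51/4 = 12.75

12.75


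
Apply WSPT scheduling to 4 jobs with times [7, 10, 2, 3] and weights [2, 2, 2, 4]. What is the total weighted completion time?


Compute p/w ratios and sort ascending (WSPT): [(3, 4), (2, 2), (7, 2), (10, 2)]
Compute weighted completion times:
  Job (p=3,w=4): C=3, w*C=4*3=12
  Job (p=2,w=2): C=5, w*C=2*5=10
  Job (p=7,w=2): C=12, w*C=2*12=24
  Job (p=10,w=2): C=22, w*C=2*22=44
Total weighted completion time = 90

90


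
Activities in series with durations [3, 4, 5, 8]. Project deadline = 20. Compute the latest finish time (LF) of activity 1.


LF(activity 1) = deadline - sum of successor durations
Successors: activities 2 through 4 with durations [4, 5, 8]
Sum of successor durations = 17
LF = 20 - 17 = 3

3


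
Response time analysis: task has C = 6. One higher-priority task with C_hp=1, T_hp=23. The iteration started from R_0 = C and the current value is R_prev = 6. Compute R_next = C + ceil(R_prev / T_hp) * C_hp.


R_next = C + ceil(R_prev / T_hp) * C_hp
ceil(6 / 23) = ceil(0.2609) = 1
Interference = 1 * 1 = 1
R_next = 6 + 1 = 7

7


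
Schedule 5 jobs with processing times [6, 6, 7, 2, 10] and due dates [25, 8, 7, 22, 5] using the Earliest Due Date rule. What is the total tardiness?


Sort by due date (EDD order): [(10, 5), (7, 7), (6, 8), (2, 22), (6, 25)]
Compute completion times and tardiness:
  Job 1: p=10, d=5, C=10, tardiness=max(0,10-5)=5
  Job 2: p=7, d=7, C=17, tardiness=max(0,17-7)=10
  Job 3: p=6, d=8, C=23, tardiness=max(0,23-8)=15
  Job 4: p=2, d=22, C=25, tardiness=max(0,25-22)=3
  Job 5: p=6, d=25, C=31, tardiness=max(0,31-25)=6
Total tardiness = 39

39


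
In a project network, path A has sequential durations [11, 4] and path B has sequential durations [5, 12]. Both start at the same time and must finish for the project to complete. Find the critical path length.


Path A total = 11 + 4 = 15
Path B total = 5 + 12 = 17
Critical path = longest path = max(15, 17) = 17

17


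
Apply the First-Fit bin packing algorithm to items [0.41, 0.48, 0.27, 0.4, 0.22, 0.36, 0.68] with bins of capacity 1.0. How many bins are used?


Place items sequentially using First-Fit:
  Item 0.41 -> new Bin 1
  Item 0.48 -> Bin 1 (now 0.89)
  Item 0.27 -> new Bin 2
  Item 0.4 -> Bin 2 (now 0.67)
  Item 0.22 -> Bin 2 (now 0.89)
  Item 0.36 -> new Bin 3
  Item 0.68 -> new Bin 4
Total bins used = 4

4


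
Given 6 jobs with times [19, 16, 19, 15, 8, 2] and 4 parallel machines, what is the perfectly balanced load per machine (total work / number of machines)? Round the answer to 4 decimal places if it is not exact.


Total processing time = 19 + 16 + 19 + 15 + 8 + 2 = 79
Number of machines = 4
Ideal balanced load = 79 / 4 = 19.75

19.75


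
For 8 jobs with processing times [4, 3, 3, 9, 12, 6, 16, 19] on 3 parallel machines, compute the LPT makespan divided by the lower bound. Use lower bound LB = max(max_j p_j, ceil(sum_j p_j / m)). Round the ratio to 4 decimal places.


LPT order: [19, 16, 12, 9, 6, 4, 3, 3]
Machine loads after assignment: [23, 25, 24]
LPT makespan = 25
Lower bound = max(max_job, ceil(total/3)) = max(19, 24) = 24
Ratio = 25 / 24 = 1.0417

1.0417


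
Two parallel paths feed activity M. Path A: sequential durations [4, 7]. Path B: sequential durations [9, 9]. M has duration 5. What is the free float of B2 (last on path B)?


ES(B2) = sum of predecessors on chain B = 9
EF(B2) = ES + duration = 9 + 9 = 18
Successor of B2 is M. ES(M) = max(sum(A), sum(B)) = max(11, 18) = 18
Free float = ES(successor) - EF(current) = 18 - 18 = 0

0
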